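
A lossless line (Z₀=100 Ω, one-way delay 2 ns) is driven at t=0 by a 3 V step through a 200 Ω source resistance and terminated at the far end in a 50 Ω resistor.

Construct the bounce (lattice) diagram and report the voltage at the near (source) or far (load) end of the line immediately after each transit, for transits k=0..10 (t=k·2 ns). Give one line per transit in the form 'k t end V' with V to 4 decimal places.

Γ_L=-0.333333, Γ_S=0.333333; launch V₁=3·100/300=1.000000
k=0 src: V=1.0000
k=1 load: inc=1.000000, refl=1.000000·-0.333333=-0.3333; V=0.000000+1.000000+-0.333333=0.6667
k=2 src: inc=-0.333333, refl=-0.333333·0.333333=-0.1111; V=1.000000+-0.333333+-0.111111=0.5556
k=3 load: inc=-0.111111, refl=-0.111111·-0.333333=0.0370; V=0.666667+-0.111111+0.037037=0.5926
k=4 src: inc=0.037037, refl=0.037037·0.333333=0.0123; V=0.555556+0.037037+0.012346=0.6049
k=5 load: inc=0.012346, refl=0.012346·-0.333333=-0.0041; V=0.592593+0.012346+-0.004115=0.6008
k=6 src: inc=-0.004115, refl=-0.004115·0.333333=-0.0014; V=0.604938+-0.004115+-0.001372=0.5995
k=7 load: inc=-0.001372, refl=-0.001372·-0.333333=0.0005; V=0.600823+-0.001372+0.000457=0.5999
k=8 src: inc=0.000457, refl=0.000457·0.333333=0.0002; V=0.599451+0.000457+0.000152=0.6001
k=9 load: inc=0.000152, refl=0.000152·-0.333333=-0.0001; V=0.599909+0.000152+-0.000051=0.6000
k=10 src: inc=-0.000051, refl=-0.000051·0.333333=-0.0000; V=0.600061+-0.000051+-0.000017=0.6000

0 0 source 1.0000
1 2 load 0.6667
2 4 source 0.5556
3 6 load 0.5926
4 8 source 0.6049
5 10 load 0.6008
6 12 source 0.5995
7 14 load 0.5999
8 16 source 0.6001
9 18 load 0.6000
10 20 source 0.6000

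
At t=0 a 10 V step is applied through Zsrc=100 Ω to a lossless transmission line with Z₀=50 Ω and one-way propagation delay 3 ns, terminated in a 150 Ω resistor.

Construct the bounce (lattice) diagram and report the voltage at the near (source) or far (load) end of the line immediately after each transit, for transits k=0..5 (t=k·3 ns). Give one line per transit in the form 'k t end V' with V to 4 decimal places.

Γ_L=0.500000, Γ_S=0.333333; launch V₁=10·50/150=3.333333
k=0 src: V=3.3333
k=1 load: inc=3.333333, refl=3.333333·0.500000=1.6667; V=0.000000+3.333333+1.666667=5.0000
k=2 src: inc=1.666667, refl=1.666667·0.333333=0.5556; V=3.333333+1.666667+0.555556=5.5556
k=3 load: inc=0.555556, refl=0.555556·0.500000=0.2778; V=5.000000+0.555556+0.277778=5.8333
k=4 src: inc=0.277778, refl=0.277778·0.333333=0.0926; V=5.555556+0.277778+0.092593=5.9259
k=5 load: inc=0.092593, refl=0.092593·0.500000=0.0463; V=5.833333+0.092593+0.046296=5.9722

0 0 source 3.3333
1 3 load 5.0000
2 6 source 5.5556
3 9 load 5.8333
4 12 source 5.9259
5 15 load 5.9722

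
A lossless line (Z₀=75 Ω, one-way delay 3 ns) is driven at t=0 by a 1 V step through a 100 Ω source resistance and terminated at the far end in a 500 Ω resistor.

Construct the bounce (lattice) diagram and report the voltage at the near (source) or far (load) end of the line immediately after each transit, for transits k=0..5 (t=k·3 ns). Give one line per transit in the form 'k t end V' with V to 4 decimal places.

Γ_L=0.739130, Γ_S=0.142857; launch V₁=1·75/175=0.428571
k=0 src: V=0.4286
k=1 load: inc=0.428571, refl=0.428571·0.739130=0.3168; V=0.000000+0.428571+0.316770=0.7453
k=2 src: inc=0.316770, refl=0.316770·0.142857=0.0453; V=0.428571+0.316770+0.045253=0.7906
k=3 load: inc=0.045253, refl=0.045253·0.739130=0.0334; V=0.745342+0.045253+0.033448=0.8240
k=4 src: inc=0.033448, refl=0.033448·0.142857=0.0048; V=0.790594+0.033448+0.004778=0.8288
k=5 load: inc=0.004778, refl=0.004778·0.739130=0.0035; V=0.824042+0.004778+0.003532=0.8324

0 0 source 0.4286
1 3 load 0.7453
2 6 source 0.7906
3 9 load 0.8240
4 12 source 0.8288
5 15 load 0.8324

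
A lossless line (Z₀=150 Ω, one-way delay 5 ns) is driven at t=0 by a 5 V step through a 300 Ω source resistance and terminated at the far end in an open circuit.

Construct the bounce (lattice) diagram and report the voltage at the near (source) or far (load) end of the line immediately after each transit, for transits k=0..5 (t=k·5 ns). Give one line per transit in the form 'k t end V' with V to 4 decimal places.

0 0 source 1.6667
1 5 load 3.3333
2 10 source 3.8889
3 15 load 4.4444
4 20 source 4.6296
5 25 load 4.8148

Γ_L=1.000000, Γ_S=0.333333; launch V₁=5·150/450=1.666667
k=0 src: V=1.6667
k=1 load: inc=1.666667, refl=1.666667·1.000000=1.6667; V=0.000000+1.666667+1.666667=3.3333
k=2 src: inc=1.666667, refl=1.666667·0.333333=0.5556; V=1.666667+1.666667+0.555556=3.8889
k=3 load: inc=0.555556, refl=0.555556·1.000000=0.5556; V=3.333333+0.555556+0.555556=4.4444
k=4 src: inc=0.555556, refl=0.555556·0.333333=0.1852; V=3.888889+0.555556+0.185185=4.6296
k=5 load: inc=0.185185, refl=0.185185·1.000000=0.1852; V=4.444444+0.185185+0.185185=4.8148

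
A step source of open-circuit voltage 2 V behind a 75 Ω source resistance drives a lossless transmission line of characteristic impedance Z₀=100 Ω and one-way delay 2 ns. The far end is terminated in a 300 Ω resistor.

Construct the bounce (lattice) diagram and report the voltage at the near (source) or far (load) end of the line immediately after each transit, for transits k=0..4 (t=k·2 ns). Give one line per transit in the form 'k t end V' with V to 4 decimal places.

Γ_L=0.500000, Γ_S=-0.142857; launch V₁=2·100/175=1.142857
k=0 src: V=1.1429
k=1 load: inc=1.142857, refl=1.142857·0.500000=0.5714; V=0.000000+1.142857+0.571429=1.7143
k=2 src: inc=0.571429, refl=0.571429·-0.142857=-0.0816; V=1.142857+0.571429+-0.081633=1.6327
k=3 load: inc=-0.081633, refl=-0.081633·0.500000=-0.0408; V=1.714286+-0.081633+-0.040816=1.5918
k=4 src: inc=-0.040816, refl=-0.040816·-0.142857=0.0058; V=1.632653+-0.040816+0.005831=1.5977

0 0 source 1.1429
1 2 load 1.7143
2 4 source 1.6327
3 6 load 1.5918
4 8 source 1.5977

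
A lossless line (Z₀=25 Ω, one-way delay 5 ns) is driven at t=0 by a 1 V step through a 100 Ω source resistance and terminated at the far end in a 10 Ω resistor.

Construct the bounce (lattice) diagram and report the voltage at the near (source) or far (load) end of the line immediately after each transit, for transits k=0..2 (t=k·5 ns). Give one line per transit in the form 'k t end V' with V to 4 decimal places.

Γ_L=-0.428571, Γ_S=0.600000; launch V₁=1·25/125=0.200000
k=0 src: V=0.2000
k=1 load: inc=0.200000, refl=0.200000·-0.428571=-0.0857; V=0.000000+0.200000+-0.085714=0.1143
k=2 src: inc=-0.085714, refl=-0.085714·0.600000=-0.0514; V=0.200000+-0.085714+-0.051429=0.0629

0 0 source 0.2000
1 5 load 0.1143
2 10 source 0.0629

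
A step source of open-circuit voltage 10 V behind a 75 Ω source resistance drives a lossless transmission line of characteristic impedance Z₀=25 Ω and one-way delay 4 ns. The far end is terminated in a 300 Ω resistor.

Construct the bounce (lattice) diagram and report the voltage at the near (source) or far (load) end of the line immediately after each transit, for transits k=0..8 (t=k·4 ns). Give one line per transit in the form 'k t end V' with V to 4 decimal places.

0 0 source 2.5000
1 4 load 4.6154
2 8 source 5.6731
3 12 load 6.5680
4 16 source 7.0155
5 20 load 7.3942
6 24 source 7.5835
7 28 load 7.7437
8 32 source 7.8238

Γ_L=0.846154, Γ_S=0.500000; launch V₁=10·25/100=2.500000
k=0 src: V=2.5000
k=1 load: inc=2.500000, refl=2.500000·0.846154=2.1154; V=0.000000+2.500000+2.115385=4.6154
k=2 src: inc=2.115385, refl=2.115385·0.500000=1.0577; V=2.500000+2.115385+1.057692=5.6731
k=3 load: inc=1.057692, refl=1.057692·0.846154=0.8950; V=4.615385+1.057692+0.894970=6.5680
k=4 src: inc=0.894970, refl=0.894970·0.500000=0.4475; V=5.673077+0.894970+0.447485=7.0155
k=5 load: inc=0.447485, refl=0.447485·0.846154=0.3786; V=6.568047+0.447485+0.378641=7.3942
k=6 src: inc=0.378641, refl=0.378641·0.500000=0.1893; V=7.015533+0.378641+0.189321=7.5835
k=7 load: inc=0.189321, refl=0.189321·0.846154=0.1602; V=7.394174+0.189321+0.160194=7.7437
k=8 src: inc=0.160194, refl=0.160194·0.500000=0.0801; V=7.583495+0.160194+0.080097=7.8238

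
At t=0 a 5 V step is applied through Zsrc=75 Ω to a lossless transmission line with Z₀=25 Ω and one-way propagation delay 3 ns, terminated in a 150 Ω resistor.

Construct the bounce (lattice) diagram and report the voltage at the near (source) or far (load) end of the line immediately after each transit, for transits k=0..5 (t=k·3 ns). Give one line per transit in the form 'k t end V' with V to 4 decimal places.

Γ_L=0.714286, Γ_S=0.500000; launch V₁=5·25/100=1.250000
k=0 src: V=1.2500
k=1 load: inc=1.250000, refl=1.250000·0.714286=0.8929; V=0.000000+1.250000+0.892857=2.1429
k=2 src: inc=0.892857, refl=0.892857·0.500000=0.4464; V=1.250000+0.892857+0.446429=2.5893
k=3 load: inc=0.446429, refl=0.446429·0.714286=0.3189; V=2.142857+0.446429+0.318878=2.9082
k=4 src: inc=0.318878, refl=0.318878·0.500000=0.1594; V=2.589286+0.318878+0.159439=3.0676
k=5 load: inc=0.159439, refl=0.159439·0.714286=0.1139; V=2.908163+0.159439+0.113885=3.1815

0 0 source 1.2500
1 3 load 2.1429
2 6 source 2.5893
3 9 load 2.9082
4 12 source 3.0676
5 15 load 3.1815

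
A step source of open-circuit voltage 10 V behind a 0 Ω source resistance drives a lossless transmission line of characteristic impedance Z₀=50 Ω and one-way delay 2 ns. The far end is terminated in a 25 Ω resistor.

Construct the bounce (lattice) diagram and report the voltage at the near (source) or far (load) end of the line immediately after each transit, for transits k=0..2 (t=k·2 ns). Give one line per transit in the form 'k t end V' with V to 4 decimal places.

Γ_L=-0.333333, Γ_S=-1.000000; launch V₁=10·50/50=10.000000
k=0 src: V=10.0000
k=1 load: inc=10.000000, refl=10.000000·-0.333333=-3.3333; V=0.000000+10.000000+-3.333333=6.6667
k=2 src: inc=-3.333333, refl=-3.333333·-1.000000=3.3333; V=10.000000+-3.333333+3.333333=10.0000

0 0 source 10.0000
1 2 load 6.6667
2 4 source 10.0000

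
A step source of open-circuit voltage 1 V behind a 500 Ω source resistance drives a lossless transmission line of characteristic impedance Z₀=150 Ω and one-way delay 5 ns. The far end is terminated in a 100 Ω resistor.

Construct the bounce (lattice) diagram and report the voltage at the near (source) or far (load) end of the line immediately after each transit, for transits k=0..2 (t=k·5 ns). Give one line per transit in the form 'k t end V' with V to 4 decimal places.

Γ_L=-0.200000, Γ_S=0.538462; launch V₁=1·150/650=0.230769
k=0 src: V=0.2308
k=1 load: inc=0.230769, refl=0.230769·-0.200000=-0.0462; V=0.000000+0.230769+-0.046154=0.1846
k=2 src: inc=-0.046154, refl=-0.046154·0.538462=-0.0249; V=0.230769+-0.046154+-0.024852=0.1598

0 0 source 0.2308
1 5 load 0.1846
2 10 source 0.1598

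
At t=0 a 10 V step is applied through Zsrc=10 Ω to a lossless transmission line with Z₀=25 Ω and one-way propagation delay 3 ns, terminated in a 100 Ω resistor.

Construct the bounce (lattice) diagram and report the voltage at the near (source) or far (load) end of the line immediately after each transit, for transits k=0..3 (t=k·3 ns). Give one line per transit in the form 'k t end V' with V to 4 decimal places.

0 0 source 7.1429
1 3 load 11.4286
2 6 source 9.5918
3 9 load 8.4898

Γ_L=0.600000, Γ_S=-0.428571; launch V₁=10·25/35=7.142857
k=0 src: V=7.1429
k=1 load: inc=7.142857, refl=7.142857·0.600000=4.2857; V=0.000000+7.142857+4.285714=11.4286
k=2 src: inc=4.285714, refl=4.285714·-0.428571=-1.8367; V=7.142857+4.285714+-1.836735=9.5918
k=3 load: inc=-1.836735, refl=-1.836735·0.600000=-1.1020; V=11.428571+-1.836735+-1.102041=8.4898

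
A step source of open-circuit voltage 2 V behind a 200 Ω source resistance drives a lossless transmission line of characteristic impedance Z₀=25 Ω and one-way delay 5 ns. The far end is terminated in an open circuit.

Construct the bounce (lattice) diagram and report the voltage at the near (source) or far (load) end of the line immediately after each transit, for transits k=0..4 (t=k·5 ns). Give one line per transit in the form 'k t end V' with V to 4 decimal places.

0 0 source 0.2222
1 5 load 0.4444
2 10 source 0.6173
3 15 load 0.7901
4 20 source 0.9246

Γ_L=1.000000, Γ_S=0.777778; launch V₁=2·25/225=0.222222
k=0 src: V=0.2222
k=1 load: inc=0.222222, refl=0.222222·1.000000=0.2222; V=0.000000+0.222222+0.222222=0.4444
k=2 src: inc=0.222222, refl=0.222222·0.777778=0.1728; V=0.222222+0.222222+0.172840=0.6173
k=3 load: inc=0.172840, refl=0.172840·1.000000=0.1728; V=0.444444+0.172840+0.172840=0.7901
k=4 src: inc=0.172840, refl=0.172840·0.777778=0.1344; V=0.617284+0.172840+0.134431=0.9246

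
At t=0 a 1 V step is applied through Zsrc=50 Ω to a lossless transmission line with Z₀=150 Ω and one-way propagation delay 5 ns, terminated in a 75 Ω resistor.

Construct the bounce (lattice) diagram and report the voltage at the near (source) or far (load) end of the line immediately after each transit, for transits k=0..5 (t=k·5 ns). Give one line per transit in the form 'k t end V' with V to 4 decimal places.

0 0 source 0.7500
1 5 load 0.5000
2 10 source 0.6250
3 15 load 0.5833
4 20 source 0.6042
5 25 load 0.5972

Γ_L=-0.333333, Γ_S=-0.500000; launch V₁=1·150/200=0.750000
k=0 src: V=0.7500
k=1 load: inc=0.750000, refl=0.750000·-0.333333=-0.2500; V=0.000000+0.750000+-0.250000=0.5000
k=2 src: inc=-0.250000, refl=-0.250000·-0.500000=0.1250; V=0.750000+-0.250000+0.125000=0.6250
k=3 load: inc=0.125000, refl=0.125000·-0.333333=-0.0417; V=0.500000+0.125000+-0.041667=0.5833
k=4 src: inc=-0.041667, refl=-0.041667·-0.500000=0.0208; V=0.625000+-0.041667+0.020833=0.6042
k=5 load: inc=0.020833, refl=0.020833·-0.333333=-0.0069; V=0.583333+0.020833+-0.006944=0.5972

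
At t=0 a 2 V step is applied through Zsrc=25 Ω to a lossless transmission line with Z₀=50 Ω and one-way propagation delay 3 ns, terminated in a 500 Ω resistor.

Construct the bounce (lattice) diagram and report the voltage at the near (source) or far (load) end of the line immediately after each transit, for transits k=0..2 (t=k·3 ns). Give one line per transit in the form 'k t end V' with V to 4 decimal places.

0 0 source 1.3333
1 3 load 2.4242
2 6 source 2.0606

Γ_L=0.818182, Γ_S=-0.333333; launch V₁=2·50/75=1.333333
k=0 src: V=1.3333
k=1 load: inc=1.333333, refl=1.333333·0.818182=1.0909; V=0.000000+1.333333+1.090909=2.4242
k=2 src: inc=1.090909, refl=1.090909·-0.333333=-0.3636; V=1.333333+1.090909+-0.363636=2.0606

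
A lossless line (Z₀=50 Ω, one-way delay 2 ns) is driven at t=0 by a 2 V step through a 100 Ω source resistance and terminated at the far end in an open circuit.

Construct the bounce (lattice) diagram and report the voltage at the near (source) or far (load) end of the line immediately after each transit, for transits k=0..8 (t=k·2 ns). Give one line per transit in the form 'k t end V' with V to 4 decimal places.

Γ_L=1.000000, Γ_S=0.333333; launch V₁=2·50/150=0.666667
k=0 src: V=0.6667
k=1 load: inc=0.666667, refl=0.666667·1.000000=0.6667; V=0.000000+0.666667+0.666667=1.3333
k=2 src: inc=0.666667, refl=0.666667·0.333333=0.2222; V=0.666667+0.666667+0.222222=1.5556
k=3 load: inc=0.222222, refl=0.222222·1.000000=0.2222; V=1.333333+0.222222+0.222222=1.7778
k=4 src: inc=0.222222, refl=0.222222·0.333333=0.0741; V=1.555556+0.222222+0.074074=1.8519
k=5 load: inc=0.074074, refl=0.074074·1.000000=0.0741; V=1.777778+0.074074+0.074074=1.9259
k=6 src: inc=0.074074, refl=0.074074·0.333333=0.0247; V=1.851852+0.074074+0.024691=1.9506
k=7 load: inc=0.024691, refl=0.024691·1.000000=0.0247; V=1.925926+0.024691+0.024691=1.9753
k=8 src: inc=0.024691, refl=0.024691·0.333333=0.0082; V=1.950617+0.024691+0.008230=1.9835

0 0 source 0.6667
1 2 load 1.3333
2 4 source 1.5556
3 6 load 1.7778
4 8 source 1.8519
5 10 load 1.9259
6 12 source 1.9506
7 14 load 1.9753
8 16 source 1.9835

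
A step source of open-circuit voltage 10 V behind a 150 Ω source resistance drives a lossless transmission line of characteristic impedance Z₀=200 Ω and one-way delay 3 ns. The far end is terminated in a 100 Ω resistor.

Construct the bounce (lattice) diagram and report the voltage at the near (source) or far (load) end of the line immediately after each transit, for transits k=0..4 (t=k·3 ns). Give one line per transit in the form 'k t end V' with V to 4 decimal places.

0 0 source 5.7143
1 3 load 3.8095
2 6 source 4.0816
3 9 load 3.9909
4 12 source 4.0039

Γ_L=-0.333333, Γ_S=-0.142857; launch V₁=10·200/350=5.714286
k=0 src: V=5.7143
k=1 load: inc=5.714286, refl=5.714286·-0.333333=-1.9048; V=0.000000+5.714286+-1.904762=3.8095
k=2 src: inc=-1.904762, refl=-1.904762·-0.142857=0.2721; V=5.714286+-1.904762+0.272109=4.0816
k=3 load: inc=0.272109, refl=0.272109·-0.333333=-0.0907; V=3.809524+0.272109+-0.090703=3.9909
k=4 src: inc=-0.090703, refl=-0.090703·-0.142857=0.0130; V=4.081633+-0.090703+0.012958=4.0039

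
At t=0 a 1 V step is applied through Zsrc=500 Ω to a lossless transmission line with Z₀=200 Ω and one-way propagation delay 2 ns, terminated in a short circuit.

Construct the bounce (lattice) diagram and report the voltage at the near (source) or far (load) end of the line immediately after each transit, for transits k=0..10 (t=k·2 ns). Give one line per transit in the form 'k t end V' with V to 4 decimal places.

Γ_L=-1.000000, Γ_S=0.428571; launch V₁=1·200/700=0.285714
k=0 src: V=0.2857
k=1 load: inc=0.285714, refl=0.285714·-1.000000=-0.2857; V=0.000000+0.285714+-0.285714=0.0000
k=2 src: inc=-0.285714, refl=-0.285714·0.428571=-0.1224; V=0.285714+-0.285714+-0.122449=-0.1224
k=3 load: inc=-0.122449, refl=-0.122449·-1.000000=0.1224; V=0.000000+-0.122449+0.122449=0.0000
k=4 src: inc=0.122449, refl=0.122449·0.428571=0.0525; V=-0.122449+0.122449+0.052478=0.0525
k=5 load: inc=0.052478, refl=0.052478·-1.000000=-0.0525; V=0.000000+0.052478+-0.052478=0.0000
k=6 src: inc=-0.052478, refl=-0.052478·0.428571=-0.0225; V=0.052478+-0.052478+-0.022491=-0.0225
k=7 load: inc=-0.022491, refl=-0.022491·-1.000000=0.0225; V=0.000000+-0.022491+0.022491=0.0000
k=8 src: inc=0.022491, refl=0.022491·0.428571=0.0096; V=-0.022491+0.022491+0.009639=0.0096
k=9 load: inc=0.009639, refl=0.009639·-1.000000=-0.0096; V=0.000000+0.009639+-0.009639=0.0000
k=10 src: inc=-0.009639, refl=-0.009639·0.428571=-0.0041; V=0.009639+-0.009639+-0.004131=-0.0041

0 0 source 0.2857
1 2 load 0.0000
2 4 source -0.1224
3 6 load 0.0000
4 8 source 0.0525
5 10 load 0.0000
6 12 source -0.0225
7 14 load 0.0000
8 16 source 0.0096
9 18 load 0.0000
10 20 source -0.0041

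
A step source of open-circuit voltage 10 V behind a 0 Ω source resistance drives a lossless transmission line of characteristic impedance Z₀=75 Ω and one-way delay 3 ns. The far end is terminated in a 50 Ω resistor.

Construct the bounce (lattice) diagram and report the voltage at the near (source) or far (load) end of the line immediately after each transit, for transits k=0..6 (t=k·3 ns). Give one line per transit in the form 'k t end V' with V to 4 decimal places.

0 0 source 10.0000
1 3 load 8.0000
2 6 source 10.0000
3 9 load 9.6000
4 12 source 10.0000
5 15 load 9.9200
6 18 source 10.0000

Γ_L=-0.200000, Γ_S=-1.000000; launch V₁=10·75/75=10.000000
k=0 src: V=10.0000
k=1 load: inc=10.000000, refl=10.000000·-0.200000=-2.0000; V=0.000000+10.000000+-2.000000=8.0000
k=2 src: inc=-2.000000, refl=-2.000000·-1.000000=2.0000; V=10.000000+-2.000000+2.000000=10.0000
k=3 load: inc=2.000000, refl=2.000000·-0.200000=-0.4000; V=8.000000+2.000000+-0.400000=9.6000
k=4 src: inc=-0.400000, refl=-0.400000·-1.000000=0.4000; V=10.000000+-0.400000+0.400000=10.0000
k=5 load: inc=0.400000, refl=0.400000·-0.200000=-0.0800; V=9.600000+0.400000+-0.080000=9.9200
k=6 src: inc=-0.080000, refl=-0.080000·-1.000000=0.0800; V=10.000000+-0.080000+0.080000=10.0000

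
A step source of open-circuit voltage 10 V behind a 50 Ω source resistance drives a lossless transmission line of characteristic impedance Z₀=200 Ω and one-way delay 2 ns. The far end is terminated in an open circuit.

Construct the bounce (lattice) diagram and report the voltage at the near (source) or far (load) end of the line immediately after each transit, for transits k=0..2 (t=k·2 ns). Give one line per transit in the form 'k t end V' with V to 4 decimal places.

Γ_L=1.000000, Γ_S=-0.600000; launch V₁=10·200/250=8.000000
k=0 src: V=8.0000
k=1 load: inc=8.000000, refl=8.000000·1.000000=8.0000; V=0.000000+8.000000+8.000000=16.0000
k=2 src: inc=8.000000, refl=8.000000·-0.600000=-4.8000; V=8.000000+8.000000+-4.800000=11.2000

0 0 source 8.0000
1 2 load 16.0000
2 4 source 11.2000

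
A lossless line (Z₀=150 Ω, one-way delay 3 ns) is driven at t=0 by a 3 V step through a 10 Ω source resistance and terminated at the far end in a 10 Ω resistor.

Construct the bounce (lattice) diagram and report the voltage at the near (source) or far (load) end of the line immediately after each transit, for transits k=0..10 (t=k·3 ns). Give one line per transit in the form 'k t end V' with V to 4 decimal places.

0 0 source 2.8125
1 3 load 0.3516
2 6 source 2.5049
3 9 load 0.6207
4 12 source 2.2694
5 15 load 0.8268
6 18 source 2.0890
7 21 load 0.9846
8 24 source 1.9510
9 27 load 1.1054
10 30 source 1.8453

Γ_L=-0.875000, Γ_S=-0.875000; launch V₁=3·150/160=2.812500
k=0 src: V=2.8125
k=1 load: inc=2.812500, refl=2.812500·-0.875000=-2.4609; V=0.000000+2.812500+-2.460938=0.3516
k=2 src: inc=-2.460938, refl=-2.460938·-0.875000=2.1533; V=2.812500+-2.460938+2.153320=2.5049
k=3 load: inc=2.153320, refl=2.153320·-0.875000=-1.8842; V=0.351562+2.153320+-1.884155=0.6207
k=4 src: inc=-1.884155, refl=-1.884155·-0.875000=1.6486; V=2.504883+-1.884155+1.648636=2.2694
k=5 load: inc=1.648636, refl=1.648636·-0.875000=-1.4426; V=0.620728+1.648636+-1.442556=0.8268
k=6 src: inc=-1.442556, refl=-1.442556·-0.875000=1.2622; V=2.269363+-1.442556+1.262237=2.0890
k=7 load: inc=1.262237, refl=1.262237·-0.875000=-1.1045; V=0.826807+1.262237+-1.104457=0.9846
k=8 src: inc=-1.104457, refl=-1.104457·-0.875000=0.9664; V=2.089044+-1.104457+0.966400=1.9510
k=9 load: inc=0.966400, refl=0.966400·-0.875000=-0.8456; V=0.984587+0.966400+-0.845600=1.1054
k=10 src: inc=-0.845600, refl=-0.845600·-0.875000=0.7399; V=1.950987+-0.845600+0.739900=1.8453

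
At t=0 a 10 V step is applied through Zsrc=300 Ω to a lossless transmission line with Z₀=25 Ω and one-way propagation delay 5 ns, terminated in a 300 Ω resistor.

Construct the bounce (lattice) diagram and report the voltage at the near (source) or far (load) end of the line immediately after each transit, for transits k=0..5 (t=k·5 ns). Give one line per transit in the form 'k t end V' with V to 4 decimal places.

Γ_L=0.846154, Γ_S=0.846154; launch V₁=10·25/325=0.769231
k=0 src: V=0.7692
k=1 load: inc=0.769231, refl=0.769231·0.846154=0.6509; V=0.000000+0.769231+0.650888=1.4201
k=2 src: inc=0.650888, refl=0.650888·0.846154=0.5508; V=0.769231+0.650888+0.550751=1.9709
k=3 load: inc=0.550751, refl=0.550751·0.846154=0.4660; V=1.420118+0.550751+0.466020=2.4369
k=4 src: inc=0.466020, refl=0.466020·0.846154=0.3943; V=1.970869+0.466020+0.394325=2.8312
k=5 load: inc=0.394325, refl=0.394325·0.846154=0.3337; V=2.436889+0.394325+0.333659=3.1649

0 0 source 0.7692
1 5 load 1.4201
2 10 source 1.9709
3 15 load 2.4369
4 20 source 2.8312
5 25 load 3.1649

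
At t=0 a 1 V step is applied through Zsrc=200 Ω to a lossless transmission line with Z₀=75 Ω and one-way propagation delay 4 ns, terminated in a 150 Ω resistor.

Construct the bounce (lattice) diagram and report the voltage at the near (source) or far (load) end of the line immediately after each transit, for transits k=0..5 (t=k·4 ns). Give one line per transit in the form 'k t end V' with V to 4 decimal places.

0 0 source 0.2727
1 4 load 0.3636
2 8 source 0.4050
3 12 load 0.4187
4 16 source 0.4250
5 20 load 0.4271

Γ_L=0.333333, Γ_S=0.454545; launch V₁=1·75/275=0.272727
k=0 src: V=0.2727
k=1 load: inc=0.272727, refl=0.272727·0.333333=0.0909; V=0.000000+0.272727+0.090909=0.3636
k=2 src: inc=0.090909, refl=0.090909·0.454545=0.0413; V=0.272727+0.090909+0.041322=0.4050
k=3 load: inc=0.041322, refl=0.041322·0.333333=0.0138; V=0.363636+0.041322+0.013774=0.4187
k=4 src: inc=0.013774, refl=0.013774·0.454545=0.0063; V=0.404959+0.013774+0.006261=0.4250
k=5 load: inc=0.006261, refl=0.006261·0.333333=0.0021; V=0.418733+0.006261+0.002087=0.4271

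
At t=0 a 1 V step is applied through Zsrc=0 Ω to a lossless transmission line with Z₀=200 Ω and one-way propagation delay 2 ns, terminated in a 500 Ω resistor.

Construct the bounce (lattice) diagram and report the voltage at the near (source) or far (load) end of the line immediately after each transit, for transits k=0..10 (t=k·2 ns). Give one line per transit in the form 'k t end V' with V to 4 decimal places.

0 0 source 1.0000
1 2 load 1.4286
2 4 source 1.0000
3 6 load 0.8163
4 8 source 1.0000
5 10 load 1.0787
6 12 source 1.0000
7 14 load 0.9663
8 16 source 1.0000
9 18 load 1.0145
10 20 source 1.0000

Γ_L=0.428571, Γ_S=-1.000000; launch V₁=1·200/200=1.000000
k=0 src: V=1.0000
k=1 load: inc=1.000000, refl=1.000000·0.428571=0.4286; V=0.000000+1.000000+0.428571=1.4286
k=2 src: inc=0.428571, refl=0.428571·-1.000000=-0.4286; V=1.000000+0.428571+-0.428571=1.0000
k=3 load: inc=-0.428571, refl=-0.428571·0.428571=-0.1837; V=1.428571+-0.428571+-0.183673=0.8163
k=4 src: inc=-0.183673, refl=-0.183673·-1.000000=0.1837; V=1.000000+-0.183673+0.183673=1.0000
k=5 load: inc=0.183673, refl=0.183673·0.428571=0.0787; V=0.816327+0.183673+0.078717=1.0787
k=6 src: inc=0.078717, refl=0.078717·-1.000000=-0.0787; V=1.000000+0.078717+-0.078717=1.0000
k=7 load: inc=-0.078717, refl=-0.078717·0.428571=-0.0337; V=1.078717+-0.078717+-0.033736=0.9663
k=8 src: inc=-0.033736, refl=-0.033736·-1.000000=0.0337; V=1.000000+-0.033736+0.033736=1.0000
k=9 load: inc=0.033736, refl=0.033736·0.428571=0.0145; V=0.966264+0.033736+0.014458=1.0145
k=10 src: inc=0.014458, refl=0.014458·-1.000000=-0.0145; V=1.000000+0.014458+-0.014458=1.0000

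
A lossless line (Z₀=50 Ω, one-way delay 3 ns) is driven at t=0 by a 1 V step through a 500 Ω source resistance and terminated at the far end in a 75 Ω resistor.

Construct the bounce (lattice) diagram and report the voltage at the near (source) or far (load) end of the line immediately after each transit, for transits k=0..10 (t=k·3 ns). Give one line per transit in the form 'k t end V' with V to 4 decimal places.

Γ_L=0.200000, Γ_S=0.818182; launch V₁=1·50/550=0.090909
k=0 src: V=0.0909
k=1 load: inc=0.090909, refl=0.090909·0.200000=0.0182; V=0.000000+0.090909+0.018182=0.1091
k=2 src: inc=0.018182, refl=0.018182·0.818182=0.0149; V=0.090909+0.018182+0.014876=0.1240
k=3 load: inc=0.014876, refl=0.014876·0.200000=0.0030; V=0.109091+0.014876+0.002975=0.1269
k=4 src: inc=0.002975, refl=0.002975·0.818182=0.0024; V=0.123967+0.002975+0.002434=0.1294
k=5 load: inc=0.002434, refl=0.002434·0.200000=0.0005; V=0.126942+0.002434+0.000487=0.1299
k=6 src: inc=0.000487, refl=0.000487·0.818182=0.0004; V=0.129376+0.000487+0.000398=0.1303
k=7 load: inc=0.000398, refl=0.000398·0.200000=0.0001; V=0.129863+0.000398+0.000080=0.1303
k=8 src: inc=0.000080, refl=0.000080·0.818182=0.0001; V=0.130262+0.000080+0.000065=0.1304
k=9 load: inc=0.000065, refl=0.000065·0.200000=0.0000; V=0.130341+0.000065+0.000013=0.1304
k=10 src: inc=0.000013, refl=0.000013·0.818182=0.0000; V=0.130406+0.000013+0.000011=0.1304

0 0 source 0.0909
1 3 load 0.1091
2 6 source 0.1240
3 9 load 0.1269
4 12 source 0.1294
5 15 load 0.1299
6 18 source 0.1303
7 21 load 0.1303
8 24 source 0.1304
9 27 load 0.1304
10 30 source 0.1304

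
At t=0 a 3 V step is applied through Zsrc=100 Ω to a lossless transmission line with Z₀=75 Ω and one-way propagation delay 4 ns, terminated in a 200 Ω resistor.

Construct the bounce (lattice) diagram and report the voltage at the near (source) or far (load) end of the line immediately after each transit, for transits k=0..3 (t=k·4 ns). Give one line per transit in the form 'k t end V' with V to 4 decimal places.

0 0 source 1.2857
1 4 load 1.8701
2 8 source 1.9536
3 12 load 1.9916

Γ_L=0.454545, Γ_S=0.142857; launch V₁=3·75/175=1.285714
k=0 src: V=1.2857
k=1 load: inc=1.285714, refl=1.285714·0.454545=0.5844; V=0.000000+1.285714+0.584416=1.8701
k=2 src: inc=0.584416, refl=0.584416·0.142857=0.0835; V=1.285714+0.584416+0.083488=1.9536
k=3 load: inc=0.083488, refl=0.083488·0.454545=0.0379; V=1.870130+0.083488+0.037949=1.9916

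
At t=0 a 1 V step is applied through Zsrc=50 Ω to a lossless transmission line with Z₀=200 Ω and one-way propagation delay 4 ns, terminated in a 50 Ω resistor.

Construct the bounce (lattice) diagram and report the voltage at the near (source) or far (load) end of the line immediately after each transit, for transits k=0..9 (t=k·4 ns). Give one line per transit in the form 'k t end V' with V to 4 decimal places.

Γ_L=-0.600000, Γ_S=-0.600000; launch V₁=1·200/250=0.800000
k=0 src: V=0.8000
k=1 load: inc=0.800000, refl=0.800000·-0.600000=-0.4800; V=0.000000+0.800000+-0.480000=0.3200
k=2 src: inc=-0.480000, refl=-0.480000·-0.600000=0.2880; V=0.800000+-0.480000+0.288000=0.6080
k=3 load: inc=0.288000, refl=0.288000·-0.600000=-0.1728; V=0.320000+0.288000+-0.172800=0.4352
k=4 src: inc=-0.172800, refl=-0.172800·-0.600000=0.1037; V=0.608000+-0.172800+0.103680=0.5389
k=5 load: inc=0.103680, refl=0.103680·-0.600000=-0.0622; V=0.435200+0.103680+-0.062208=0.4767
k=6 src: inc=-0.062208, refl=-0.062208·-0.600000=0.0373; V=0.538880+-0.062208+0.037325=0.5140
k=7 load: inc=0.037325, refl=0.037325·-0.600000=-0.0224; V=0.476672+0.037325+-0.022395=0.4916
k=8 src: inc=-0.022395, refl=-0.022395·-0.600000=0.0134; V=0.513997+-0.022395+0.013437=0.5050
k=9 load: inc=0.013437, refl=0.013437·-0.600000=-0.0081; V=0.491602+0.013437+-0.008062=0.4970

0 0 source 0.8000
1 4 load 0.3200
2 8 source 0.6080
3 12 load 0.4352
4 16 source 0.5389
5 20 load 0.4767
6 24 source 0.5140
7 28 load 0.4916
8 32 source 0.5050
9 36 load 0.4970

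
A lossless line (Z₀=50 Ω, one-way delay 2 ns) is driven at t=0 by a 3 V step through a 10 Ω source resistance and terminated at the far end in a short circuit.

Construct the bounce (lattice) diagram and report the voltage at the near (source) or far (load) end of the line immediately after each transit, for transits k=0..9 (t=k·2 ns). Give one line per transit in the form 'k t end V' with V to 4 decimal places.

Γ_L=-1.000000, Γ_S=-0.666667; launch V₁=3·50/60=2.500000
k=0 src: V=2.5000
k=1 load: inc=2.500000, refl=2.500000·-1.000000=-2.5000; V=0.000000+2.500000+-2.500000=0.0000
k=2 src: inc=-2.500000, refl=-2.500000·-0.666667=1.6667; V=2.500000+-2.500000+1.666667=1.6667
k=3 load: inc=1.666667, refl=1.666667·-1.000000=-1.6667; V=0.000000+1.666667+-1.666667=0.0000
k=4 src: inc=-1.666667, refl=-1.666667·-0.666667=1.1111; V=1.666667+-1.666667+1.111111=1.1111
k=5 load: inc=1.111111, refl=1.111111·-1.000000=-1.1111; V=0.000000+1.111111+-1.111111=0.0000
k=6 src: inc=-1.111111, refl=-1.111111·-0.666667=0.7407; V=1.111111+-1.111111+0.740741=0.7407
k=7 load: inc=0.740741, refl=0.740741·-1.000000=-0.7407; V=0.000000+0.740741+-0.740741=0.0000
k=8 src: inc=-0.740741, refl=-0.740741·-0.666667=0.4938; V=0.740741+-0.740741+0.493827=0.4938
k=9 load: inc=0.493827, refl=0.493827·-1.000000=-0.4938; V=0.000000+0.493827+-0.493827=0.0000

0 0 source 2.5000
1 2 load 0.0000
2 4 source 1.6667
3 6 load 0.0000
4 8 source 1.1111
5 10 load 0.0000
6 12 source 0.7407
7 14 load 0.0000
8 16 source 0.4938
9 18 load 0.0000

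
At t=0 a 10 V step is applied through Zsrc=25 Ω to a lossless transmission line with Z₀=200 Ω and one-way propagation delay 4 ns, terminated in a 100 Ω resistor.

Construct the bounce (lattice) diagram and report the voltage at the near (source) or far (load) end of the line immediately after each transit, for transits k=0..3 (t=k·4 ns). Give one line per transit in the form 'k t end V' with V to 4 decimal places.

Γ_L=-0.333333, Γ_S=-0.777778; launch V₁=10·200/225=8.888889
k=0 src: V=8.8889
k=1 load: inc=8.888889, refl=8.888889·-0.333333=-2.9630; V=0.000000+8.888889+-2.962963=5.9259
k=2 src: inc=-2.962963, refl=-2.962963·-0.777778=2.3045; V=8.888889+-2.962963+2.304527=8.2305
k=3 load: inc=2.304527, refl=2.304527·-0.333333=-0.7682; V=5.925926+2.304527+-0.768176=7.4623

0 0 source 8.8889
1 4 load 5.9259
2 8 source 8.2305
3 12 load 7.4623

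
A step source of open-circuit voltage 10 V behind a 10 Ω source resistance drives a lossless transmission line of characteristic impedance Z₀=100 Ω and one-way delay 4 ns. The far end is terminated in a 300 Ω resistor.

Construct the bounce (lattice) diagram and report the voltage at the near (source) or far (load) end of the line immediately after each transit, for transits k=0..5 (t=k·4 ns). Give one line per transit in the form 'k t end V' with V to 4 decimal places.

Γ_L=0.500000, Γ_S=-0.818182; launch V₁=10·100/110=9.090909
k=0 src: V=9.0909
k=1 load: inc=9.090909, refl=9.090909·0.500000=4.5455; V=0.000000+9.090909+4.545455=13.6364
k=2 src: inc=4.545455, refl=4.545455·-0.818182=-3.7190; V=9.090909+4.545455+-3.719008=9.9174
k=3 load: inc=-3.719008, refl=-3.719008·0.500000=-1.8595; V=13.636364+-3.719008+-1.859504=8.0579
k=4 src: inc=-1.859504, refl=-1.859504·-0.818182=1.5214; V=9.917355+-1.859504+1.521412=9.5793
k=5 load: inc=1.521412, refl=1.521412·0.500000=0.7607; V=8.057851+1.521412+0.760706=10.3400

0 0 source 9.0909
1 4 load 13.6364
2 8 source 9.9174
3 12 load 8.0579
4 16 source 9.5793
5 20 load 10.3400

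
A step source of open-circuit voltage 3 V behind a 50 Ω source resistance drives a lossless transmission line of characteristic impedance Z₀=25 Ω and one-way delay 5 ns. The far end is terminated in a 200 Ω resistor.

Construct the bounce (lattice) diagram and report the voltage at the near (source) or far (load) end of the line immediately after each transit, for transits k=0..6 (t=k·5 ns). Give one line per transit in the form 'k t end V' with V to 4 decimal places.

Γ_L=0.777778, Γ_S=0.333333; launch V₁=3·25/75=1.000000
k=0 src: V=1.0000
k=1 load: inc=1.000000, refl=1.000000·0.777778=0.7778; V=0.000000+1.000000+0.777778=1.7778
k=2 src: inc=0.777778, refl=0.777778·0.333333=0.2593; V=1.000000+0.777778+0.259259=2.0370
k=3 load: inc=0.259259, refl=0.259259·0.777778=0.2016; V=1.777778+0.259259+0.201646=2.2387
k=4 src: inc=0.201646, refl=0.201646·0.333333=0.0672; V=2.037037+0.201646+0.067215=2.3059
k=5 load: inc=0.067215, refl=0.067215·0.777778=0.0523; V=2.238683+0.067215+0.052279=2.3582
k=6 src: inc=0.052279, refl=0.052279·0.333333=0.0174; V=2.305898+0.052279+0.017426=2.3756

0 0 source 1.0000
1 5 load 1.7778
2 10 source 2.0370
3 15 load 2.2387
4 20 source 2.3059
5 25 load 2.3582
6 30 source 2.3756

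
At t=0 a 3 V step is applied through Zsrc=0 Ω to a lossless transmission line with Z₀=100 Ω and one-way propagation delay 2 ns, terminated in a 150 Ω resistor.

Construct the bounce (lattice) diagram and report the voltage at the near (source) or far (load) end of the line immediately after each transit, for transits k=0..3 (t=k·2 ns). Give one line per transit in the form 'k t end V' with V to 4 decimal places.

0 0 source 3.0000
1 2 load 3.6000
2 4 source 3.0000
3 6 load 2.8800

Γ_L=0.200000, Γ_S=-1.000000; launch V₁=3·100/100=3.000000
k=0 src: V=3.0000
k=1 load: inc=3.000000, refl=3.000000·0.200000=0.6000; V=0.000000+3.000000+0.600000=3.6000
k=2 src: inc=0.600000, refl=0.600000·-1.000000=-0.6000; V=3.000000+0.600000+-0.600000=3.0000
k=3 load: inc=-0.600000, refl=-0.600000·0.200000=-0.1200; V=3.600000+-0.600000+-0.120000=2.8800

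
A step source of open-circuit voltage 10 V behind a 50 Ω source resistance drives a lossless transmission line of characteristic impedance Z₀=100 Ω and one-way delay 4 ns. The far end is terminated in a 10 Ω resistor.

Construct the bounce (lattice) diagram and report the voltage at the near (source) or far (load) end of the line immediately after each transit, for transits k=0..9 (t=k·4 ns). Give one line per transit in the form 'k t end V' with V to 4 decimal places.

0 0 source 6.6667
1 4 load 1.2121
2 8 source 3.0303
3 12 load 1.5427
4 16 source 2.0386
5 20 load 1.6329
6 24 source 1.7681
7 28 load 1.6574
8 32 source 1.6943
9 36 load 1.6642

Γ_L=-0.818182, Γ_S=-0.333333; launch V₁=10·100/150=6.666667
k=0 src: V=6.6667
k=1 load: inc=6.666667, refl=6.666667·-0.818182=-5.4545; V=0.000000+6.666667+-5.454545=1.2121
k=2 src: inc=-5.454545, refl=-5.454545·-0.333333=1.8182; V=6.666667+-5.454545+1.818182=3.0303
k=3 load: inc=1.818182, refl=1.818182·-0.818182=-1.4876; V=1.212121+1.818182+-1.487603=1.5427
k=4 src: inc=-1.487603, refl=-1.487603·-0.333333=0.4959; V=3.030303+-1.487603+0.495868=2.0386
k=5 load: inc=0.495868, refl=0.495868·-0.818182=-0.4057; V=1.542700+0.495868+-0.405710=1.6329
k=6 src: inc=-0.405710, refl=-0.405710·-0.333333=0.1352; V=2.038567+-0.405710+0.135237=1.7681
k=7 load: inc=0.135237, refl=0.135237·-0.818182=-0.1106; V=1.632858+0.135237+-0.110648=1.6574
k=8 src: inc=-0.110648, refl=-0.110648·-0.333333=0.0369; V=1.768094+-0.110648+0.036883=1.6943
k=9 load: inc=0.036883, refl=0.036883·-0.818182=-0.0302; V=1.657446+0.036883+-0.030177=1.6642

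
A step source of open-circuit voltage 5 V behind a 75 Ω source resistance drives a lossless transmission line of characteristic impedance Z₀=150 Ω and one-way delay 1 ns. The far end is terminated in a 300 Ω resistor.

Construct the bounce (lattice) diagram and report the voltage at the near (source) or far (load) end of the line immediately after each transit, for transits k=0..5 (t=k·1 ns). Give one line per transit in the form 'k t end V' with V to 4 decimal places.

0 0 source 3.3333
1 1 load 4.4444
2 2 source 4.0741
3 3 load 3.9506
4 4 source 3.9918
5 5 load 4.0055

Γ_L=0.333333, Γ_S=-0.333333; launch V₁=5·150/225=3.333333
k=0 src: V=3.3333
k=1 load: inc=3.333333, refl=3.333333·0.333333=1.1111; V=0.000000+3.333333+1.111111=4.4444
k=2 src: inc=1.111111, refl=1.111111·-0.333333=-0.3704; V=3.333333+1.111111+-0.370370=4.0741
k=3 load: inc=-0.370370, refl=-0.370370·0.333333=-0.1235; V=4.444444+-0.370370+-0.123457=3.9506
k=4 src: inc=-0.123457, refl=-0.123457·-0.333333=0.0412; V=4.074074+-0.123457+0.041152=3.9918
k=5 load: inc=0.041152, refl=0.041152·0.333333=0.0137; V=3.950617+0.041152+0.013717=4.0055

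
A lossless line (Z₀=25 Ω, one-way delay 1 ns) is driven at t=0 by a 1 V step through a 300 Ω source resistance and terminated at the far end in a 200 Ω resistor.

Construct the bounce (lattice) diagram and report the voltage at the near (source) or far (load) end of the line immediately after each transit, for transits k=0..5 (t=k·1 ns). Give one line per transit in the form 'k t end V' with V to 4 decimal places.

0 0 source 0.0769
1 1 load 0.1368
2 2 source 0.1874
3 3 load 0.2268
4 4 source 0.2601
5 5 load 0.2860

Γ_L=0.777778, Γ_S=0.846154; launch V₁=1·25/325=0.076923
k=0 src: V=0.0769
k=1 load: inc=0.076923, refl=0.076923·0.777778=0.0598; V=0.000000+0.076923+0.059829=0.1368
k=2 src: inc=0.059829, refl=0.059829·0.846154=0.0506; V=0.076923+0.059829+0.050625=0.1874
k=3 load: inc=0.050625, refl=0.050625·0.777778=0.0394; V=0.136752+0.050625+0.039375=0.2268
k=4 src: inc=0.039375, refl=0.039375·0.846154=0.0333; V=0.187377+0.039375+0.033317=0.2601
k=5 load: inc=0.033317, refl=0.033317·0.777778=0.0259; V=0.226751+0.033317+0.025913=0.2860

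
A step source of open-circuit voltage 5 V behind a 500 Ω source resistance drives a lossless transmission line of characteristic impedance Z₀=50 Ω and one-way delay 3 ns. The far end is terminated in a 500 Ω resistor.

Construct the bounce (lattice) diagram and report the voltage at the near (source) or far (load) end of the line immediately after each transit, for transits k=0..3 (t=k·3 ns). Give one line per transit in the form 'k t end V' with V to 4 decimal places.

Γ_L=0.818182, Γ_S=0.818182; launch V₁=5·50/550=0.454545
k=0 src: V=0.4545
k=1 load: inc=0.454545, refl=0.454545·0.818182=0.3719; V=0.000000+0.454545+0.371901=0.8264
k=2 src: inc=0.371901, refl=0.371901·0.818182=0.3043; V=0.454545+0.371901+0.304282=1.1307
k=3 load: inc=0.304282, refl=0.304282·0.818182=0.2490; V=0.826446+0.304282+0.248958=1.3797

0 0 source 0.4545
1 3 load 0.8264
2 6 source 1.1307
3 9 load 1.3797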